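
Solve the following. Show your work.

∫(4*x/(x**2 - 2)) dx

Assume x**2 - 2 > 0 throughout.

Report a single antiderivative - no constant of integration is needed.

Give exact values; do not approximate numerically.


Step 1. Substitute u = x**2 - 2, turning ∫(4*x/(x**2 - 2)) dx into ∫(2/u) du: now ∫(2/u) du.
Step 2. Evaluate the standard form [assuming u > 0]: now 2*log(u).
Step 3. Substitute back u = x**2 - 2: now 2*log(x**2 - 2).
Answer: 2*log(x**2 - 2).


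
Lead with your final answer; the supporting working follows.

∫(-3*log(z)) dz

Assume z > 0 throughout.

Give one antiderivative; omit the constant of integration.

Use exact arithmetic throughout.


The answer is -3*z*log(z) + 3*z.
Step 1. Integrate ∫(-3*log(z)) dz by parts with u = log(z), dv = (-3) dz, so v = -3*z [assuming z > 0]: now -3*z*log(z) + ∫(3) dz.
Step 2. Evaluate the standard form: now -3*z*log(z) + 3*z.
Answer: -3*z*log(z) + 3*z.


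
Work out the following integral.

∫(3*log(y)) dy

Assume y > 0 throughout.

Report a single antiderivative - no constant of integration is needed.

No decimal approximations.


Answer: 3*y*log(y) - 3*y.


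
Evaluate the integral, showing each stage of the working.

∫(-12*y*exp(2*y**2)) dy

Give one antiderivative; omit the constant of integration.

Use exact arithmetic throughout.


Step 1. Substitute u = y**2, turning ∫(-12*y*exp(2*y**2)) dy into ∫(-6*exp(2*u)) du: now ∫(-6*exp(2*u)) du.
Step 2. Evaluate the standard form: now -3*exp(2*u).
Step 3. Substitute back u = y**2: now -3*exp(2*y**2).
Answer: -3*exp(2*y**2).


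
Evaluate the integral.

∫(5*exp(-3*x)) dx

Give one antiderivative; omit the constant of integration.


Answer: -5*exp(-3*x)/3.


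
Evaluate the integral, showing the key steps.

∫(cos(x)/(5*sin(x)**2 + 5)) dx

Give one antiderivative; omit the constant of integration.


Step 1. Substitute u = sin(x), turning ∫(cos(x)/(5*sin(x)**2 + 5)) dx into ∫(1/(5*(u**2 + 1))) du: now ∫(1/(5*(u**2 + 1))) du.
Step 2. Evaluate the standard form: now atan(u)/5.
Step 3. Substitute back u = sin(x): now atan(sin(x))/5.
Answer: atan(sin(x))/5.


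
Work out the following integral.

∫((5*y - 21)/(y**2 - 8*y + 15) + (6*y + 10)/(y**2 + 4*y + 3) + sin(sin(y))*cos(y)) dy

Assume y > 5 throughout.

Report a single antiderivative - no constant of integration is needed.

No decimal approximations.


Answer: 2*log(y - 5) + 3*log(y - 3) + 2*log(y + 1) + 4*log(y + 3) - cos(sin(y)).


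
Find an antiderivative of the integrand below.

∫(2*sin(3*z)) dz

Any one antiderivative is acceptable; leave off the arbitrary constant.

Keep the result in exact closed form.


Answer: -2*cos(3*z)/3.


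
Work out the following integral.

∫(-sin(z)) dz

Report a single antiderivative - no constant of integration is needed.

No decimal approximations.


Answer: cos(z).


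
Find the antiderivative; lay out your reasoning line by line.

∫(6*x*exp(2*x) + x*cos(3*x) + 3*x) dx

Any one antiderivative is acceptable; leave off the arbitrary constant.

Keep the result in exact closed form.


Step 1. Rewrite: now ∫(3*x) dx + ∫(6*x*exp(2*x)) dx + ∫(x*cos(3*x)) dx.
Step 2. Integrate ∫(6*x*exp(2*x)) dx by parts with u = x, dv = (6*exp(2*x)) dx, so v = 3*exp(2*x): now 3*x*exp(2*x) + ∫(3*x) dx + ∫(x*cos(3*x)) dx + ∫(-3*exp(2*x)) dx.
Step 3. Evaluate the standard form: now 3*x*exp(2*x) - 3*exp(2*x)/2 + ∫(3*x) dx + ∫(x*cos(3*x)) dx.
Step 4. Evaluate the standard form: now 3*x**2/2 + 3*x*exp(2*x) - 3*exp(2*x)/2 + ∫(x*cos(3*x)) dx.
Step 5. Integrate ∫(x*cos(3*x)) dx by parts with u = x, dv = (cos(3*x)) dx, so v = sin(3*x)/3: now 3*x**2/2 + 3*x*exp(2*x) + x*sin(3*x)/3 - 3*exp(2*x)/2 + ∫(-sin(3*x)/3) dx.
Step 6. Evaluate the standard form: now 3*x**2/2 + 3*x*exp(2*x) + x*sin(3*x)/3 - 3*exp(2*x)/2 + cos(3*x)/9.
Answer: 3*x**2/2 + 3*x*exp(2*x) + x*sin(3*x)/3 - 3*exp(2*x)/2 + cos(3*x)/9.


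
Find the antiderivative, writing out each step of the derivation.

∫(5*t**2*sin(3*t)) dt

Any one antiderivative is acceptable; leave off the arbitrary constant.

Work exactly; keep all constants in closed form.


Step 1. Integrate ∫(5*t**2*sin(3*t)) dt by parts with u = t**2, dv = (5*sin(3*t)) dt, so v = -5*cos(3*t)/3: now -5*t**2*cos(3*t)/3 + ∫(10*t*cos(3*t)/3) dt.
Step 2. Integrate ∫(10*t*cos(3*t)/3) dt by parts with u = t, dv = (10*cos(3*t)/3) dt, so v = 10*sin(3*t)/9: now -5*t**2*cos(3*t)/3 + 10*t*sin(3*t)/9 + ∫(-10*sin(3*t)/9) dt.
Step 3. Evaluate the standard form: now -5*t**2*cos(3*t)/3 + 10*t*sin(3*t)/9 + 10*cos(3*t)/27.
Answer: -5*t**2*cos(3*t)/3 + 10*t*sin(3*t)/9 + 10*cos(3*t)/27.


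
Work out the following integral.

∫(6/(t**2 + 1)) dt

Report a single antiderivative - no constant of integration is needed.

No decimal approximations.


Answer: 6*atan(t).


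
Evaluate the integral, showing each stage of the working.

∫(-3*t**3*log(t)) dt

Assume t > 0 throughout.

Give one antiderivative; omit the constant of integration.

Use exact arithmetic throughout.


Step 1. Integrate ∫(-3*t**3*log(t)) dt by parts with u = log(t), dv = (-3*t**3) dt, so v = -3*t**4/4 [assuming t > 0]: now -3*t**4*log(t)/4 + ∫(3*t**3/4) dt.
Step 2. Evaluate the standard form: now -3*t**4*log(t)/4 + 3*t**4/16.
Answer: -3*t**4*log(t)/4 + 3*t**4/16.


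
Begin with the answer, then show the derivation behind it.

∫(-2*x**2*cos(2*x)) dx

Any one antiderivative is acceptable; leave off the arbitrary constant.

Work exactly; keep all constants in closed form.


The answer is -x**2*sin(2*x) - x*cos(2*x) + sin(2*x)/2.
Step 1. Integrate ∫(-2*x**2*cos(2*x)) dx by parts with u = x**2, dv = (-2*cos(2*x)) dx, so v = -sin(2*x): now -x**2*sin(2*x) + ∫(2*x*sin(2*x)) dx.
Step 2. Integrate ∫(2*x*sin(2*x)) dx by parts with u = x, dv = (2*sin(2*x)) dx, so v = -cos(2*x): now -x**2*sin(2*x) - x*cos(2*x) + ∫(cos(2*x)) dx.
Step 3. Evaluate the standard form: now -x**2*sin(2*x) - x*cos(2*x) + sin(2*x)/2.
Answer: -x**2*sin(2*x) - x*cos(2*x) + sin(2*x)/2.


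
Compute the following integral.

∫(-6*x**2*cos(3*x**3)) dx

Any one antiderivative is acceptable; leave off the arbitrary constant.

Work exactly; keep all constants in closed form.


Answer: -2*sin(3*x**3)/3.


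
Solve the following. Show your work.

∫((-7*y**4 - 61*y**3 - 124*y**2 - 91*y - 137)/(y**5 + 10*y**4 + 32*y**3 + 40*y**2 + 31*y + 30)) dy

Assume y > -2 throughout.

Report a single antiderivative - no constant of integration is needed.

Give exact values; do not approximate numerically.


Step 1. Decompose ∫((-7*y**4 - 61*y**3 - 124*y**2 - 91*y - 137)/(y**5 + 10*y**4 + 32*y**3 + 40*y**2 + 31*y + 30)) dy by partial fractions, (-7*y**4 - 61*y**3 - 124*y**2 - 91*y - 137)/(y**5 + 10*y**4 + 32*y**3 + 40*y**2 + 31*y + 30) = -1/(y**2 + 1) + 3/(y + 5) - 5/(y + 3) - 5/(y + 2): now ∫(-5/(y + 2)) dy + ∫(-5/(y + 3)) dy + ∫(3/(y + 5)) dy + ∫(-1/(y**2 + 1)) dy.
Step 2. Evaluate the standard form [assuming y > -5]: now 3*log(y + 5) + ∫(-5/(y + 2)) dy + ∫(-5/(y + 3)) dy + ∫(-1/(y**2 + 1)) dy.
Step 3. Evaluate the standard form [assuming y > -3]: now -5*log(y + 3) + 3*log(y + 5) + ∫(-5/(y + 2)) dy + ∫(-1/(y**2 + 1)) dy.
Step 4. Evaluate the standard form [assuming y > -2]: now -5*log(y + 2) - 5*log(y + 3) + 3*log(y + 5) + ∫(-1/(y**2 + 1)) dy.
Step 5. Evaluate the standard form: now -5*log(y + 2) - 5*log(y + 3) + 3*log(y + 5) - atan(y).
Answer: -5*log(y + 2) - 5*log(y + 3) + 3*log(y + 5) - atan(y).


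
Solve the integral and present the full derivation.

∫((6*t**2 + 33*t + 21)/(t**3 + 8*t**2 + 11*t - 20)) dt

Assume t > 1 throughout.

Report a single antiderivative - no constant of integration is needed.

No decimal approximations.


Step 1. Decompose ∫((6*t**2 + 33*t + 21)/(t**3 + 8*t**2 + 11*t - 20)) dt by partial fractions, (6*t**2 + 33*t + 21)/(t**3 + 8*t**2 + 11*t - 20) = 1/(t + 5) + 3/(t + 4) + 2/(t - 1): now ∫(2/(t - 1)) dt + ∫(3/(t + 4)) dt + ∫(1/(t + 5)) dt.
Step 2. Evaluate the standard form [assuming t > -4]: now 3*log(t + 4) + ∫(2/(t - 1)) dt + ∫(1/(t + 5)) dt.
Step 3. Evaluate the standard form [assuming t > -5]: now 3*log(t + 4) + log(t + 5) + ∫(2/(t - 1)) dt.
Step 4. Evaluate the standard form [assuming t > 1]: now 2*log(t - 1) + 3*log(t + 4) + log(t + 5).
Answer: 2*log(t - 1) + 3*log(t + 4) + log(t + 5).


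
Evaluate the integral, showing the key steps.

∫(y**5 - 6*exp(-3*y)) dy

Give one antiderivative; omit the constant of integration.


Step 1. Rewrite: now ∫(y**5) dy + ∫(-6*exp(-3*y)) dy.
Step 2. Evaluate the standard form: now y**6/6 + ∫(-6*exp(-3*y)) dy.
Step 3. Evaluate the standard form: now y**6/6 + 2*exp(-3*y).
Answer: y**6/6 + 2*exp(-3*y).


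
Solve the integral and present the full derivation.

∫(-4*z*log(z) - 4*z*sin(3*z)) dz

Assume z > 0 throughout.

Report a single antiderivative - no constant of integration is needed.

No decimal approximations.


Step 1. Rewrite: now ∫(-4*z*log(z)) dz + ∫(-4*z*sin(3*z)) dz.
Step 2. Integrate ∫(-4*z*sin(3*z)) dz by parts with u = z, dv = (-4*sin(3*z)) dz, so v = 4*cos(3*z)/3: now 4*z*cos(3*z)/3 + ∫(-4*z*log(z)) dz + ∫(-4*cos(3*z)/3) dz.
Step 3. Evaluate the standard form: now 4*z*cos(3*z)/3 - 4*sin(3*z)/9 + ∫(-4*z*log(z)) dz.
Step 4. Integrate ∫(-4*z*log(z)) dz by parts with u = log(z), dv = (-4*z) dz, so v = -2*z**2 [assuming z > 0]: now -2*z**2*log(z) + 4*z*cos(3*z)/3 - 4*sin(3*z)/9 + ∫(2*z) dz.
Step 5. Evaluate the standard form: now -2*z**2*log(z) + z**2 + 4*z*cos(3*z)/3 - 4*sin(3*z)/9.
Answer: -2*z**2*log(z) + z**2 + 4*z*cos(3*z)/3 - 4*sin(3*z)/9.


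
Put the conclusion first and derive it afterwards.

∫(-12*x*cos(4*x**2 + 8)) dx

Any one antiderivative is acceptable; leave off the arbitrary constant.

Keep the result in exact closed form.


The answer is -3*sin(4*x**2 + 8)/2.
Step 1. Substitute u = x**2 + 2, turning ∫(-12*x*cos(4*x**2 + 8)) dx into ∫(-6*cos(4*u)) du: now ∫(-6*cos(4*u)) du.
Step 2. Evaluate the standard form: now -3*sin(4*u)/2.
Step 3. Substitute back u = x**2 + 2: now -3*sin(4*x**2 + 8)/2.
Answer: -3*sin(4*x**2 + 8)/2.


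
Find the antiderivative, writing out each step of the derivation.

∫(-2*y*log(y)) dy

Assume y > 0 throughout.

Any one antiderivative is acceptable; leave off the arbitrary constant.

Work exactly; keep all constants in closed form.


Step 1. Integrate ∫(-2*y*log(y)) dy by parts with u = log(y), dv = (-2*y) dy, so v = -y**2 [assuming y > 0]: now -y**2*log(y) + ∫(y) dy.
Step 2. Evaluate the standard form: now -y**2*log(y) + y**2/2.
Answer: -y**2*log(y) + y**2/2.


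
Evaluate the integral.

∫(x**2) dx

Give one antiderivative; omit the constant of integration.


Answer: x**3/3.


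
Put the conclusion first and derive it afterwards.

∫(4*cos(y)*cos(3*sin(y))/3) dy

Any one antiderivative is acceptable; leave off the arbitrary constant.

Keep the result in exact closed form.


The answer is 4*sin(3*sin(y))/9.
Step 1. Substitute u = sin(y), turning ∫(4*cos(y)*cos(3*sin(y))/3) dy into ∫(4*cos(3*u)/3) du: now ∫(4*cos(3*u)/3) du.
Step 2. Evaluate the standard form: now 4*sin(3*u)/9.
Step 3. Substitute back u = sin(y): now 4*sin(3*sin(y))/9.
Answer: 4*sin(3*sin(y))/9.


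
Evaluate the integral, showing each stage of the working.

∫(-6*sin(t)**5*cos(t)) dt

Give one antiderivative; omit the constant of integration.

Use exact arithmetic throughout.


Step 1. Substitute u = sin(t), turning ∫(-6*sin(t)**5*cos(t)) dt into ∫(-6*u**5) du: now ∫(-6*u**5) du.
Step 2. Evaluate the standard form: now -u**6.
Step 3. Substitute back u = sin(t): now -sin(t)**6.
Answer: -sin(t)**6.


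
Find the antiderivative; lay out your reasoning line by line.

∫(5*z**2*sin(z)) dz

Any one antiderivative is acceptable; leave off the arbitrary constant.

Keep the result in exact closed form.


Step 1. Integrate ∫(5*z**2*sin(z)) dz by parts with u = z**2, dv = (5*sin(z)) dz, so v = -5*cos(z): now -5*z**2*cos(z) + ∫(10*z*cos(z)) dz.
Step 2. Integrate ∫(10*z*cos(z)) dz by parts with u = z, dv = (10*cos(z)) dz, so v = 10*sin(z): now -5*z**2*cos(z) + 10*z*sin(z) + ∫(-10*sin(z)) dz.
Step 3. Evaluate the standard form: now -5*z**2*cos(z) + 10*z*sin(z) + 10*cos(z).
Answer: -5*z**2*cos(z) + 10*z*sin(z) + 10*cos(z).


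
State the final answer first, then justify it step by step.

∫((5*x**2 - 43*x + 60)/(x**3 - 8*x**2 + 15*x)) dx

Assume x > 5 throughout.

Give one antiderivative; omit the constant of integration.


The answer is 4*log(x) - 3*log(x - 5) + 4*log(x - 3).
Step 1. Decompose ∫((5*x**2 - 43*x + 60)/(x**3 - 8*x**2 + 15*x)) dx by partial fractions, (5*x**2 - 43*x + 60)/(x**3 - 8*x**2 + 15*x) = 4/(x - 3) - 3/(x - 5) + 4/x: now ∫(4/x) dx + ∫(-3/(x - 5)) dx + ∫(4/(x - 3)) dx.
Step 2. Evaluate the standard form [assuming x > 0]: now 4*log(x) + ∫(-3/(x - 5)) dx + ∫(4/(x - 3)) dx.
Step 3. Evaluate the standard form [assuming x > 3]: now 4*log(x) + 4*log(x - 3) + ∫(-3/(x - 5)) dx.
Step 4. Evaluate the standard form [assuming x > 5]: now 4*log(x) - 3*log(x - 5) + 4*log(x - 3).
Answer: 4*log(x) - 3*log(x - 5) + 4*log(x - 3).


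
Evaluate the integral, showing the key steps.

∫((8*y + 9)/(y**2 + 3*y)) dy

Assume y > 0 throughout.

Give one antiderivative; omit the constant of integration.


Step 1. Decompose ∫((8*y + 9)/(y**2 + 3*y)) dy by partial fractions, (8*y + 9)/(y**2 + 3*y) = 5/(y + 3) + 3/y: now ∫(3/y) dy + ∫(5/(y + 3)) dy.
Step 2. Evaluate the standard form [assuming y > 0]: now 3*log(y) + ∫(5/(y + 3)) dy.
Step 3. Evaluate the standard form [assuming y > -3]: now 3*log(y) + 5*log(y + 3).
Answer: 3*log(y) + 5*log(y + 3).


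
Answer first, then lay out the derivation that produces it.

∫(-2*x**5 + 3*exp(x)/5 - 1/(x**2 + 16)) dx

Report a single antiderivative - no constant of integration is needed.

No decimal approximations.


The answer is -x**6/3 + 3*exp(x)/5 - atan(x/4)/4.
Step 1. Rewrite: now ∫(-2*x**5) dx + ∫(-1/(x**2 + 16)) dx + ∫(3*exp(x)/5) dx.
Step 2. Evaluate the standard form: now -atan(x/4)/4 + ∫(-2*x**5) dx + ∫(3*exp(x)/5) dx.
Step 3. Evaluate the standard form: now -x**6/3 - atan(x/4)/4 + ∫(3*exp(x)/5) dx.
Step 4. Evaluate the standard form: now -x**6/3 + 3*exp(x)/5 - atan(x/4)/4.
Answer: -x**6/3 + 3*exp(x)/5 - atan(x/4)/4.


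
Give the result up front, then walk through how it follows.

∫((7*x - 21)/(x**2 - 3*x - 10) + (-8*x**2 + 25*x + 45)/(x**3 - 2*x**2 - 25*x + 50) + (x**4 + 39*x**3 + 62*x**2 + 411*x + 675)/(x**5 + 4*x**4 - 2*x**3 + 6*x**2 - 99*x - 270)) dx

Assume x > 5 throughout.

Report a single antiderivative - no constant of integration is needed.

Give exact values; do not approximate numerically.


The answer is log(x - 5) + 5*log(x - 3) - 3*log(x - 2) + 6*log(x + 2) - 9*log(x + 5) - atan(x/3).
Step 1. Rewrite: now ∫((7*x - 21)/(x**2 - 3*x - 10)) dx + ∫((-8*x**2 + 25*x + 45)/(x**3 - 2*x**2 - 25*x + 50)) dx + ∫((x**4 + 39*x**3 + 62*x**2 + 411*x + 675)/(x**5 + 4*x**4 - 2*x**3 + 6*x**2 - 99*x - 270)) dx.
Step 2. Decompose ∫((x**4 + 39*x**3 + 62*x**2 + 411*x + 675)/(x**5 + 4*x**4 - 2*x**3 + 6*x**2 - 99*x - 270)) dx by partial fractions, (x**4 + 39*x**3 + 62*x**2 + 411*x + 675)/(x**5 + 4*x**4 - 2*x**3 + 6*x**2 - 99*x - 270) = -3/(x**2 + 9) - 5/(x + 5) + 1/(x + 2) + 5/(x - 3): now ∫((7*x - 21)/(x**2 - 3*x - 10)) dx + ∫((-8*x**2 + 25*x + 45)/(x**3 - 2*x**2 - 25*x + 50)) dx + ∫(5/(x - 3)) dx + ∫(1/(x + 2)) dx + ∫(-5/(x + 5)) dx + ∫(-3/(x**2 + 9)) dx.
Step 3. Evaluate the standard form [assuming x > -5]: now -5*log(x + 5) + ∫((7*x - 21)/(x**2 - 3*x - 10)) dx + ∫((-8*x**2 + 25*x + 45)/(x**3 - 2*x**2 - 25*x + 50)) dx + ∫(5/(x - 3)) dx + ∫(1/(x + 2)) dx + ∫(-3/(x**2 + 9)) dx.
Step 4. Evaluate the standard form [assuming x > 3]: now 5*log(x - 3) - 5*log(x + 5) + ∫((7*x - 21)/(x**2 - 3*x - 10)) dx + ∫((-8*x**2 + 25*x + 45)/(x**3 - 2*x**2 - 25*x + 50)) dx + ∫(1/(x + 2)) dx + ∫(-3/(x**2 + 9)) dx.
Step 5. Evaluate the standard form [assuming x > -2]: now 5*log(x - 3) + log(x + 2) - 5*log(x + 5) + ∫((7*x - 21)/(x**2 - 3*x - 10)) dx + ∫((-8*x**2 + 25*x + 45)/(x**3 - 2*x**2 - 25*x + 50)) dx + ∫(-3/(x**2 + 9)) dx.
Step 6. Evaluate the standard form: now 5*log(x - 3) + log(x + 2) - 5*log(x + 5) - atan(x/3) + ∫((7*x - 21)/(x**2 - 3*x - 10)) dx + ∫((-8*x**2 + 25*x + 45)/(x**3 - 2*x**2 - 25*x + 50)) dx.
Step 7. Decompose ∫((-8*x**2 + 25*x + 45)/(x**3 - 2*x**2 - 25*x + 50)) dx by partial fractions, (-8*x**2 + 25*x + 45)/(x**3 - 2*x**2 - 25*x + 50) = -4/(x + 5) - 3/(x - 2) - 1/(x - 5): now 5*log(x - 3) + log(x + 2) - 5*log(x + 5) - atan(x/3) + ∫((7*x - 21)/(x**2 - 3*x - 10)) dx + ∫(-1/(x - 5)) dx + ∫(-3/(x - 2)) dx + ∫(-4/(x + 5)) dx.
Step 8. Evaluate the standard form [assuming x > -5]: now 5*log(x - 3) + log(x + 2) - 9*log(x + 5) - atan(x/3) + ∫((7*x - 21)/(x**2 - 3*x - 10)) dx + ∫(-1/(x - 5)) dx + ∫(-3/(x - 2)) dx.
Step 9. Evaluate the standard form [assuming x > 2]: now 5*log(x - 3) - 3*log(x - 2) + log(x + 2) - 9*log(x + 5) - atan(x/3) + ∫((7*x - 21)/(x**2 - 3*x - 10)) dx + ∫(-1/(x - 5)) dx.
Step 10. Evaluate the standard form [assuming x > 5]: now -log(x - 5) + 5*log(x - 3) - 3*log(x - 2) + log(x + 2) - 9*log(x + 5) - atan(x/3) + ∫((7*x - 21)/(x**2 - 3*x - 10)) dx.
Step 11. Decompose ∫((7*x - 21)/(x**2 - 3*x - 10)) dx by partial fractions, (7*x - 21)/(x**2 - 3*x - 10) = 5/(x + 2) + 2/(x - 5): now -log(x - 5) + 5*log(x - 3) - 3*log(x - 2) + log(x + 2) - 9*log(x + 5) - atan(x/3) + ∫(2/(x - 5)) dx + ∫(5/(x + 2)) dx.
Step 12. Evaluate the standard form [assuming x > -2]: now -log(x - 5) + 5*log(x - 3) - 3*log(x - 2) + 6*log(x + 2) - 9*log(x + 5) - atan(x/3) + ∫(2/(x - 5)) dx.
Step 13. Evaluate the standard form [assuming x > 5]: now log(x - 5) + 5*log(x - 3) - 3*log(x - 2) + 6*log(x + 2) - 9*log(x + 5) - atan(x/3).
Answer: log(x - 5) + 5*log(x - 3) - 3*log(x - 2) + 6*log(x + 2) - 9*log(x + 5) - atan(x/3).


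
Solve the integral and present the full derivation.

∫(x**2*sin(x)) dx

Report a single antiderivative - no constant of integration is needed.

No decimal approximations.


Step 1. Integrate ∫(x**2*sin(x)) dx by parts with u = x**2, dv = (sin(x)) dx, so v = -cos(x): now -x**2*cos(x) + ∫(2*x*cos(x)) dx.
Step 2. Integrate ∫(2*x*cos(x)) dx by parts with u = x, dv = (2*cos(x)) dx, so v = 2*sin(x): now -x**2*cos(x) + 2*x*sin(x) + ∫(-2*sin(x)) dx.
Step 3. Evaluate the standard form: now -x**2*cos(x) + 2*x*sin(x) + 2*cos(x).
Answer: -x**2*cos(x) + 2*x*sin(x) + 2*cos(x).


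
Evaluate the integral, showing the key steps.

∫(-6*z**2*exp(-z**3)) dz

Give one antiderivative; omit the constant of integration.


Step 1. Substitute u = z**3, turning ∫(-6*z**2*exp(-z**3)) dz into ∫(-2*exp(-u)) du: now ∫(-2*exp(-u)) du.
Step 2. Evaluate the standard form: now 2*exp(-u).
Step 3. Substitute back u = z**3: now 2*exp(-z**3).
Answer: 2*exp(-z**3).


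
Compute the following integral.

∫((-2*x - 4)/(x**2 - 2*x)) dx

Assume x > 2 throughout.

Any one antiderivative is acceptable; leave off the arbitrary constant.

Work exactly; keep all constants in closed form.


Answer: 2*log(x) - 4*log(x - 2).


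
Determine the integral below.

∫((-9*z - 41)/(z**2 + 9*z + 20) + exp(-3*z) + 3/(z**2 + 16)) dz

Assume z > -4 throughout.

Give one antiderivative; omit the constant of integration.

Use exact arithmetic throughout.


Answer: -5*log(z + 4) - 4*log(z + 5) + 3*atan(z/4)/4 - exp(-3*z)/3.


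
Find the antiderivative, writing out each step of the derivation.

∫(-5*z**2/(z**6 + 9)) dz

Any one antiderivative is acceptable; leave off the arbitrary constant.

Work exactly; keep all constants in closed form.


Step 1. Substitute u = z**3, turning ∫(-5*z**2/(z**6 + 9)) dz into ∫(-5/(3*(u**2 + 9))) du: now ∫(-5/(3*(u**2 + 9))) du.
Step 2. Evaluate the standard form: now -5*atan(u/3)/9.
Step 3. Substitute back u = z**3: now -5*atan(z**3/3)/9.
Answer: -5*atan(z**3/3)/9.


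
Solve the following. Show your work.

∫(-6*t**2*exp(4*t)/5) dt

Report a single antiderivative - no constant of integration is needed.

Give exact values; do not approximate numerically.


Step 1. Integrate ∫(-6*t**2*exp(4*t)/5) dt by parts with u = t**2, dv = (-6*exp(4*t)/5) dt, so v = -3*exp(4*t)/10: now -3*t**2*exp(4*t)/10 + ∫(3*t*exp(4*t)/5) dt.
Step 2. Integrate ∫(3*t*exp(4*t)/5) dt by parts with u = t, dv = (3*exp(4*t)/5) dt, so v = 3*exp(4*t)/20: now -3*t**2*exp(4*t)/10 + 3*t*exp(4*t)/20 + ∫(-3*exp(4*t)/20) dt.
Step 3. Evaluate the standard form: now -3*t**2*exp(4*t)/10 + 3*t*exp(4*t)/20 - 3*exp(4*t)/80.
Answer: -3*t**2*exp(4*t)/10 + 3*t*exp(4*t)/20 - 3*exp(4*t)/80.


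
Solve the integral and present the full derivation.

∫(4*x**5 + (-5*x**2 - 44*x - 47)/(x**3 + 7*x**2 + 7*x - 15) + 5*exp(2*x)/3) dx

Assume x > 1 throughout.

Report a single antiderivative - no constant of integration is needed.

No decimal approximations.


Step 1. Rewrite: now ∫(4*x**5) dx + ∫((-5*x**2 - 44*x - 47)/(x**3 + 7*x**2 + 7*x - 15)) dx + ∫(5*exp(2*x)/3) dx.
Step 2. Decompose ∫((-5*x**2 - 44*x - 47)/(x**3 + 7*x**2 + 7*x - 15)) dx by partial fractions, (-5*x**2 - 44*x - 47)/(x**3 + 7*x**2 + 7*x - 15) = 4/(x + 5) - 5/(x + 3) - 4/(x - 1): now ∫(4*x**5) dx + ∫(-4/(x - 1)) dx + ∫(-5/(x + 3)) dx + ∫(4/(x + 5)) dx + ∫(5*exp(2*x)/3) dx.
Step 3. Evaluate the standard form [assuming x > -5]: now 4*log(x + 5) + ∫(4*x**5) dx + ∫(-4/(x - 1)) dx + ∫(-5/(x + 3)) dx + ∫(5*exp(2*x)/3) dx.
Step 4. Evaluate the standard form [assuming x > -3]: now -5*log(x + 3) + 4*log(x + 5) + ∫(4*x**5) dx + ∫(-4/(x - 1)) dx + ∫(5*exp(2*x)/3) dx.
Step 5. Evaluate the standard form [assuming x > 1]: now -4*log(x - 1) - 5*log(x + 3) + 4*log(x + 5) + ∫(4*x**5) dx + ∫(5*exp(2*x)/3) dx.
Step 6. Evaluate the standard form: now 2*x**6/3 - 4*log(x - 1) - 5*log(x + 3) + 4*log(x + 5) + ∫(5*exp(2*x)/3) dx.
Step 7. Evaluate the standard form: now 2*x**6/3 + 5*exp(2*x)/6 - 4*log(x - 1) - 5*log(x + 3) + 4*log(x + 5).
Answer: 2*x**6/3 + 5*exp(2*x)/6 - 4*log(x - 1) - 5*log(x + 3) + 4*log(x + 5).


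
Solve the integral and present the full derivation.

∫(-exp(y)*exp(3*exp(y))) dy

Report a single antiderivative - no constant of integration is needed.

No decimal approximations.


Step 1. Substitute u = exp(y), turning ∫(-exp(y)*exp(3*exp(y))) dy into ∫(-exp(3*u)) du: now ∫(-exp(3*u)) du.
Step 2. Evaluate the standard form: now -exp(3*u)/3.
Step 3. Substitute back u = exp(y): now -exp(3*exp(y))/3.
Answer: -exp(3*exp(y))/3.


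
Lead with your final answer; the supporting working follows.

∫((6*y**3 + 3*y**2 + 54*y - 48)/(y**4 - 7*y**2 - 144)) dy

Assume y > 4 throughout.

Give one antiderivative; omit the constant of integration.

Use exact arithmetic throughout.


The answer is 3*log(y - 4) + 3*log(y + 4) + atan(y/3).
Step 1. Decompose ∫((6*y**3 + 3*y**2 + 54*y - 48)/(y**4 - 7*y**2 - 144)) dy by partial fractions, (6*y**3 + 3*y**2 + 54*y - 48)/(y**4 - 7*y**2 - 144) = 3/(y**2 + 9) + 3/(y + 4) + 3/(y - 4): now ∫(3/(y - 4)) dy + ∫(3/(y + 4)) dy + ∫(3/(y**2 + 9)) dy.
Step 2. Evaluate the standard form [assuming y > -4]: now 3*log(y + 4) + ∫(3/(y - 4)) dy + ∫(3/(y**2 + 9)) dy.
Step 3. Evaluate the standard form [assuming y > 4]: now 3*log(y - 4) + 3*log(y + 4) + ∫(3/(y**2 + 9)) dy.
Step 4. Evaluate the standard form: now 3*log(y - 4) + 3*log(y + 4) + atan(y/3).
Answer: 3*log(y - 4) + 3*log(y + 4) + atan(y/3).


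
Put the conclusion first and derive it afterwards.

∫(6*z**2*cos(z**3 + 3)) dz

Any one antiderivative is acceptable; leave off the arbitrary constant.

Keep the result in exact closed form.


The answer is 2*sin(z**3 + 3).
Step 1. Substitute u = z**3 + 3, turning ∫(6*z**2*cos(z**3 + 3)) dz into ∫(2*cos(u)) du: now ∫(2*cos(u)) du.
Step 2. Evaluate the standard form: now 2*sin(u).
Step 3. Substitute back u = z**3 + 3: now 2*sin(z**3 + 3).
Answer: 2*sin(z**3 + 3).


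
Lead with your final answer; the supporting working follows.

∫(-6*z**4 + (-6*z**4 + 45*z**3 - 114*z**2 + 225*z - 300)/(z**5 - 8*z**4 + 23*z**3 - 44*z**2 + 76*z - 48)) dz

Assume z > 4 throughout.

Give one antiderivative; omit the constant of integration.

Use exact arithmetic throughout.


The answer is -6*z**5/5 + 2*log(z - 4) - 3*log(z - 3) - 5*log(z - 1) + 3*atan(z/2)/2.
Step 1. Rewrite: now ∫(-6*z**4) dz + ∫((-6*z**4 + 45*z**3 - 114*z**2 + 225*z - 300)/(z**5 - 8*z**4 + 23*z**3 - 44*z**2 + 76*z - 48)) dz.
Step 2. Decompose ∫((-6*z**4 + 45*z**3 - 114*z**2 + 225*z - 300)/(z**5 - 8*z**4 + 23*z**3 - 44*z**2 + 76*z - 48)) dz by partial fractions, (-6*z**4 + 45*z**3 - 114*z**2 + 225*z - 300)/(z**5 - 8*z**4 + 23*z**3 - 44*z**2 + 76*z - 48) = 3/(z**2 + 4) - 5/(z - 1) - 3/(z - 3) + 2/(z - 4): now ∫(-6*z**4) dz + ∫(2/(z - 4)) dz + ∫(-3/(z - 3)) dz + ∫(-5/(z - 1)) dz + ∫(3/(z**2 + 4)) dz.
Step 3. Evaluate the standard form [assuming z > 4]: now 2*log(z - 4) + ∫(-6*z**4) dz + ∫(-3/(z - 3)) dz + ∫(-5/(z - 1)) dz + ∫(3/(z**2 + 4)) dz.
Step 4. Evaluate the standard form [assuming z > 3]: now 2*log(z - 4) - 3*log(z - 3) + ∫(-6*z**4) dz + ∫(-5/(z - 1)) dz + ∫(3/(z**2 + 4)) dz.
Step 5. Evaluate the standard form [assuming z > 1]: now 2*log(z - 4) - 3*log(z - 3) - 5*log(z - 1) + ∫(-6*z**4) dz + ∫(3/(z**2 + 4)) dz.
Step 6. Evaluate the standard form: now 2*log(z - 4) - 3*log(z - 3) - 5*log(z - 1) + 3*atan(z/2)/2 + ∫(-6*z**4) dz.
Step 7. Evaluate the standard form: now -6*z**5/5 + 2*log(z - 4) - 3*log(z - 3) - 5*log(z - 1) + 3*atan(z/2)/2.
Answer: -6*z**5/5 + 2*log(z - 4) - 3*log(z - 3) - 5*log(z - 1) + 3*atan(z/2)/2.


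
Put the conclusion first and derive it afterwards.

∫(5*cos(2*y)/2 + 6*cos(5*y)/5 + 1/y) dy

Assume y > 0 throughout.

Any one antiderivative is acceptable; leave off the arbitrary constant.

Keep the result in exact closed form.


The answer is log(y) + 5*sin(2*y)/4 + 6*sin(5*y)/25.
Step 1. Rewrite: now ∫(1/y) dy + ∫(5*cos(2*y)/2) dy + ∫(6*cos(5*y)/5) dy.
Step 2. Evaluate the standard form [assuming y > 0]: now log(y) + ∫(5*cos(2*y)/2) dy + ∫(6*cos(5*y)/5) dy.
Step 3. Evaluate the standard form: now log(y) + 5*sin(2*y)/4 + ∫(6*cos(5*y)/5) dy.
Step 4. Evaluate the standard form: now log(y) + 5*sin(2*y)/4 + 6*sin(5*y)/25.
Answer: log(y) + 5*sin(2*y)/4 + 6*sin(5*y)/25.


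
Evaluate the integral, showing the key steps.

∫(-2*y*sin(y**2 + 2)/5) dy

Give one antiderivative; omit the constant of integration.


Step 1. Substitute u = y**2 + 2, turning ∫(-2*y*sin(y**2 + 2)/5) dy into ∫(-sin(u)/5) du: now ∫(-sin(u)/5) du.
Step 2. Evaluate the standard form: now cos(u)/5.
Step 3. Substitute back u = y**2 + 2: now cos(y**2 + 2)/5.
Answer: cos(y**2 + 2)/5.


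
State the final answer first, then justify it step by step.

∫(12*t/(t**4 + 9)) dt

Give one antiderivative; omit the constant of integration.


The answer is 2*atan(t**2/3).
Step 1. Substitute u = t**2, turning ∫(12*t/(t**4 + 9)) dt into ∫(6/(u**2 + 9)) du: now ∫(6/(u**2 + 9)) du.
Step 2. Evaluate the standard form: now 2*atan(u/3).
Step 3. Substitute back u = t**2: now 2*atan(t**2/3).
Answer: 2*atan(t**2/3).


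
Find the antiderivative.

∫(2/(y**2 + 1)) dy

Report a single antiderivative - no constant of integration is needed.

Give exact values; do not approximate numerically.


Answer: 2*atan(y).


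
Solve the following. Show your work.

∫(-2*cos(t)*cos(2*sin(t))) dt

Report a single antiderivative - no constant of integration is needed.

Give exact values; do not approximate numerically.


Step 1. Substitute u = sin(t), turning ∫(-2*cos(t)*cos(2*sin(t))) dt into ∫(-2*cos(2*u)) du: now ∫(-2*cos(2*u)) du.
Step 2. Evaluate the standard form: now -sin(2*u).
Step 3. Substitute back u = sin(t): now -sin(2*sin(t)).
Answer: -sin(2*sin(t)).


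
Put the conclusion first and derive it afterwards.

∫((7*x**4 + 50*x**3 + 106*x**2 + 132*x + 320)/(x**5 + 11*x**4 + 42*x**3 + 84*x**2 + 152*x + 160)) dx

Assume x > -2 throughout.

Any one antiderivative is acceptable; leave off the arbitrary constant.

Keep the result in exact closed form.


The answer is 4*log(x + 2) - 2*log(x + 4) + 5*log(x + 5) - atan(x/2).
Step 1. Decompose ∫((7*x**4 + 50*x**3 + 106*x**2 + 132*x + 320)/(x**5 + 11*x**4 + 42*x**3 + 84*x**2 + 152*x + 160)) dx by partial fractions, (7*x**4 + 50*x**3 + 106*x**2 + 132*x + 320)/(x**5 + 11*x**4 + 42*x**3 + 84*x**2 + 152*x + 160) = -2/(x**2 + 4) + 5/(x + 5) - 2/(x + 4) + 4/(x + 2): now ∫(4/(x + 2)) dx + ∫(-2/(x + 4)) dx + ∫(5/(x + 5)) dx + ∫(-2/(x**2 + 4)) dx.
Step 2. Evaluate the standard form [assuming x > -4]: now -2*log(x + 4) + ∫(4/(x + 2)) dx + ∫(5/(x + 5)) dx + ∫(-2/(x**2 + 4)) dx.
Step 3. Evaluate the standard form [assuming x > -5]: now -2*log(x + 4) + 5*log(x + 5) + ∫(4/(x + 2)) dx + ∫(-2/(x**2 + 4)) dx.
Step 4. Evaluate the standard form [assuming x > -2]: now 4*log(x + 2) - 2*log(x + 4) + 5*log(x + 5) + ∫(-2/(x**2 + 4)) dx.
Step 5. Evaluate the standard form: now 4*log(x + 2) - 2*log(x + 4) + 5*log(x + 5) - atan(x/2).
Answer: 4*log(x + 2) - 2*log(x + 4) + 5*log(x + 5) - atan(x/2).


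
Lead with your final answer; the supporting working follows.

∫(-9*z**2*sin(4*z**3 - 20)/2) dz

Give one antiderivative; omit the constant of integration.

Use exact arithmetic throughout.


The answer is 3*cos(4*z**3 - 20)/8.
Step 1. Substitute u = z**3 - 5, turning ∫(-9*z**2*sin(4*z**3 - 20)/2) dz into ∫(-3*sin(4*u)/2) du: now ∫(-3*sin(4*u)/2) du.
Step 2. Evaluate the standard form: now 3*cos(4*u)/8.
Step 3. Substitute back u = z**3 - 5: now 3*cos(4*z**3 - 20)/8.
Answer: 3*cos(4*z**3 - 20)/8.


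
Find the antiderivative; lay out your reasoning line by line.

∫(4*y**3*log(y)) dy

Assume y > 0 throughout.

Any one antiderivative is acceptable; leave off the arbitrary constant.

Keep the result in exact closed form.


Step 1. Integrate ∫(4*y**3*log(y)) dy by parts with u = log(y), dv = (4*y**3) dy, so v = y**4 [assuming y > 0]: now y**4*log(y) + ∫(-y**3) dy.
Step 2. Evaluate the standard form: now y**4*log(y) - y**4/4.
Answer: y**4*log(y) - y**4/4.


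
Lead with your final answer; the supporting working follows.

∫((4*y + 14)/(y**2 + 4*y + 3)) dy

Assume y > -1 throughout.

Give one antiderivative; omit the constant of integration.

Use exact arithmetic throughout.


The answer is 5*log(y + 1) - log(y + 3).
Step 1. Decompose ∫((4*y + 14)/(y**2 + 4*y + 3)) dy by partial fractions, (4*y + 14)/(y**2 + 4*y + 3) = -1/(y + 3) + 5/(y + 1): now ∫(5/(y + 1)) dy + ∫(-1/(y + 3)) dy.
Step 2. Evaluate the standard form [assuming y > -1]: now 5*log(y + 1) + ∫(-1/(y + 3)) dy.
Step 3. Evaluate the standard form [assuming y > -3]: now 5*log(y + 1) - log(y + 3).
Answer: 5*log(y + 1) - log(y + 3).


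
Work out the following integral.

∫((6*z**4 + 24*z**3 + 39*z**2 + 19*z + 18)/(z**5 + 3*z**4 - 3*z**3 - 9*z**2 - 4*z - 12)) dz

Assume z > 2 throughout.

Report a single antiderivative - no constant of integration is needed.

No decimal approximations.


Answer: 5*log(z - 2) - 2*log(z + 2) + 3*log(z + 3) + atan(z).


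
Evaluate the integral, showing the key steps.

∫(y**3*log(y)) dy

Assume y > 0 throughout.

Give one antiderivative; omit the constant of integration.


Step 1. Integrate ∫(y**3*log(y)) dy by parts with u = log(y), dv = (y**3) dy, so v = y**4/4 [assuming y > 0]: now y**4*log(y)/4 + ∫(-y**3/4) dy.
Step 2. Evaluate the standard form: now y**4*log(y)/4 - y**4/16.
Answer: y**4*log(y)/4 - y**4/16.


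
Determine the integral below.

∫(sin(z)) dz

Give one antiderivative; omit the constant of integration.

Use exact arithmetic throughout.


Answer: -cos(z).


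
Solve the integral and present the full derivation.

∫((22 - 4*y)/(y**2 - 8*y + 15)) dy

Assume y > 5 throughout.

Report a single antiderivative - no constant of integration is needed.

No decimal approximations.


Step 1. Decompose ∫((22 - 4*y)/(y**2 - 8*y + 15)) dy by partial fractions, (22 - 4*y)/(y**2 - 8*y + 15) = -5/(y - 3) + 1/(y - 5): now ∫(1/(y - 5)) dy + ∫(-5/(y - 3)) dy.
Step 2. Evaluate the standard form [assuming y > 5]: now log(y - 5) + ∫(-5/(y - 3)) dy.
Step 3. Evaluate the standard form [assuming y > 3]: now log(y - 5) - 5*log(y - 3).
Answer: log(y - 5) - 5*log(y - 3).


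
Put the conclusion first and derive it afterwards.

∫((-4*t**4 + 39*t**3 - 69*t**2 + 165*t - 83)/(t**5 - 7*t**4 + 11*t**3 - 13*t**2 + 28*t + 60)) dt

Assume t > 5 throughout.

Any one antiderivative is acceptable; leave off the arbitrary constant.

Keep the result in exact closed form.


The answer is 4*log(t - 5) - 5*log(t - 3) - 3*log(t + 1) + 3*atan(t/2)/2.
Step 1. Decompose ∫((-4*t**4 + 39*t**3 - 69*t**2 + 165*t - 83)/(t**5 - 7*t**4 + 11*t**3 - 13*t**2 + 28*t + 60)) dt by partial fractions, (-4*t**4 + 39*t**3 - 69*t**2 + 165*t - 83)/(t**5 - 7*t**4 + 11*t**3 - 13*t**2 + 28*t + 60) = 3/(t**2 + 4) - 3/(t + 1) - 5/(t - 3) + 4/(t - 5): now ∫(4/(t - 5)) dt + ∫(-5/(t - 3)) dt + ∫(-3/(t + 1)) dt + ∫(3/(t**2 + 4)) dt.
Step 2. Evaluate the standard form [assuming t > 5]: now 4*log(t - 5) + ∫(-5/(t - 3)) dt + ∫(-3/(t + 1)) dt + ∫(3/(t**2 + 4)) dt.
Step 3. Evaluate the standard form [assuming t > 3]: now 4*log(t - 5) - 5*log(t - 3) + ∫(-3/(t + 1)) dt + ∫(3/(t**2 + 4)) dt.
Step 4. Evaluate the standard form [assuming t > -1]: now 4*log(t - 5) - 5*log(t - 3) - 3*log(t + 1) + ∫(3/(t**2 + 4)) dt.
Step 5. Evaluate the standard form: now 4*log(t - 5) - 5*log(t - 3) - 3*log(t + 1) + 3*atan(t/2)/2.
Answer: 4*log(t - 5) - 5*log(t - 3) - 3*log(t + 1) + 3*atan(t/2)/2.


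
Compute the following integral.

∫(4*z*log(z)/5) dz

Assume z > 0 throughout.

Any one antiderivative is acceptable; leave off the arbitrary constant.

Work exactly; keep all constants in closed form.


Answer: 2*z**2*log(z)/5 - z**2/5.


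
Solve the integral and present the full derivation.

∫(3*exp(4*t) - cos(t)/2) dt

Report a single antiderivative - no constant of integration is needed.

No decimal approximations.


Step 1. Rewrite: now ∫(3*exp(4*t)) dt + ∫(-cos(t)/2) dt.
Step 2. Evaluate the standard form: now -sin(t)/2 + ∫(3*exp(4*t)) dt.
Step 3. Evaluate the standard form: now 3*exp(4*t)/4 - sin(t)/2.
Answer: 3*exp(4*t)/4 - sin(t)/2.


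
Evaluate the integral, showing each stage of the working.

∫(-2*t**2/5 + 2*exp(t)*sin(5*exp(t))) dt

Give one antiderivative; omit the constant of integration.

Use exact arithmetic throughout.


Step 1. Rewrite: now ∫(-2*t**2/5) dt + ∫(2*exp(t)*sin(5*exp(t))) dt.
Step 2. Substitute u = exp(t), turning ∫(2*exp(t)*sin(5*exp(t))) dt into ∫(2*sin(5*u)) du: now ∫(-2*t**2/5) dt + ∫(2*sin(5*u)) du.
Step 3. Evaluate the standard form: now -2*cos(5*u)/5 + ∫(-2*t**2/5) dt.
Step 4. Substitute back u = exp(t): now -2*cos(5*exp(t))/5 + ∫(-2*t**2/5) dt.
Step 5. Evaluate the standard form: now -2*t**3/15 - 2*cos(5*exp(t))/5.
Answer: -2*t**3/15 - 2*cos(5*exp(t))/5.


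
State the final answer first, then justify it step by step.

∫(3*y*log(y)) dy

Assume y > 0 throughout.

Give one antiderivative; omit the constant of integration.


The answer is 3*y**2*log(y)/2 - 3*y**2/4.
Step 1. Integrate ∫(3*y*log(y)) dy by parts with u = log(y), dv = (3*y) dy, so v = 3*y**2/2 [assuming y > 0]: now 3*y**2*log(y)/2 + ∫(-3*y/2) dy.
Step 2. Evaluate the standard form: now 3*y**2*log(y)/2 - 3*y**2/4.
Answer: 3*y**2*log(y)/2 - 3*y**2/4.


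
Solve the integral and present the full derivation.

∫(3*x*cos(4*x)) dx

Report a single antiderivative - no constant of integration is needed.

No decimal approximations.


Step 1. Integrate ∫(3*x*cos(4*x)) dx by parts with u = x, dv = (3*cos(4*x)) dx, so v = 3*sin(4*x)/4: now 3*x*sin(4*x)/4 + ∫(-3*sin(4*x)/4) dx.
Step 2. Evaluate the standard form: now 3*x*sin(4*x)/4 + 3*cos(4*x)/16.
Answer: 3*x*sin(4*x)/4 + 3*cos(4*x)/16.


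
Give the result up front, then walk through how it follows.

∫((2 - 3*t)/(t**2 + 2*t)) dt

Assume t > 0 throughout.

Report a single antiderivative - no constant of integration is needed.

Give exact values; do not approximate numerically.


The answer is log(t) - 4*log(t + 2).
Step 1. Decompose ∫((2 - 3*t)/(t**2 + 2*t)) dt by partial fractions, (2 - 3*t)/(t**2 + 2*t) = -4/(t + 2) + 1/t: now ∫(1/t) dt + ∫(-4/(t + 2)) dt.
Step 2. Evaluate the standard form [assuming t > -2]: now -4*log(t + 2) + ∫(1/t) dt.
Step 3. Evaluate the standard form [assuming t > 0]: now log(t) - 4*log(t + 2).
Answer: log(t) - 4*log(t + 2).


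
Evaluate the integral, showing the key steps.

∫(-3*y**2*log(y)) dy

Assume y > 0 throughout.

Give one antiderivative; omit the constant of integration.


Step 1. Integrate ∫(-3*y**2*log(y)) dy by parts with u = log(y), dv = (-3*y**2) dy, so v = -y**3 [assuming y > 0]: now -y**3*log(y) + ∫(y**2) dy.
Step 2. Evaluate the standard form: now -y**3*log(y) + y**3/3.
Answer: -y**3*log(y) + y**3/3.


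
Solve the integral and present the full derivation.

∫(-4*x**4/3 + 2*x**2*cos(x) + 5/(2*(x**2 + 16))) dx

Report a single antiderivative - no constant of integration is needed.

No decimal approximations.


Step 1. Rewrite: now ∫(-4*x**4/3) dx + ∫(2*x**2*cos(x)) dx + ∫(5/(2*(x**2 + 16))) dx.
Step 2. Evaluate the standard form: now -4*x**5/15 + ∫(2*x**2*cos(x)) dx + ∫(5/(2*(x**2 + 16))) dx.
Step 3. Evaluate the standard form: now -4*x**5/15 + 5*atan(x/4)/8 + ∫(2*x**2*cos(x)) dx.
Step 4. Integrate ∫(2*x**2*cos(x)) dx by parts with u = x**2, dv = (2*cos(x)) dx, so v = 2*sin(x): now -4*x**5/15 + 2*x**2*sin(x) + 5*atan(x/4)/8 + ∫(-4*x*sin(x)) dx.
Step 5. Integrate ∫(-4*x*sin(x)) dx by parts with u = x, dv = (-4*sin(x)) dx, so v = 4*cos(x): now -4*x**5/15 + 2*x**2*sin(x) + 4*x*cos(x) + 5*atan(x/4)/8 + ∫(-4*cos(x)) dx.
Step 6. Evaluate the standard form: now -4*x**5/15 + 2*x**2*sin(x) + 4*x*cos(x) - 4*sin(x) + 5*atan(x/4)/8.
Answer: -4*x**5/15 + 2*x**2*sin(x) + 4*x*cos(x) - 4*sin(x) + 5*atan(x/4)/8.


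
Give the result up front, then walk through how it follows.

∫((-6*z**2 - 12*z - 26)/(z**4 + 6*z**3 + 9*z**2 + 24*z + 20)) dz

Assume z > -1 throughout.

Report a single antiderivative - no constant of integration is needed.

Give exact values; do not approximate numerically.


The answer is -log(z + 1) + log(z + 5) - atan(z/2).
Step 1. Decompose ∫((-6*z**2 - 12*z - 26)/(z**4 + 6*z**3 + 9*z**2 + 24*z + 20)) dz by partial fractions, (-6*z**2 - 12*z - 26)/(z**4 + 6*z**3 + 9*z**2 + 24*z + 20) = -2/(z**2 + 4) + 1/(z + 5) - 1/(z + 1): now ∫(-1/(z + 1)) dz + ∫(1/(z + 5)) dz + ∫(-2/(z**2 + 4)) dz.
Step 2. Evaluate the standard form [assuming z > -5]: now log(z + 5) + ∫(-1/(z + 1)) dz + ∫(-2/(z**2 + 4)) dz.
Step 3. Evaluate the standard form [assuming z > -1]: now -log(z + 1) + log(z + 5) + ∫(-2/(z**2 + 4)) dz.
Step 4. Evaluate the standard form: now -log(z + 1) + log(z + 5) - atan(z/2).
Answer: -log(z + 1) + log(z + 5) - atan(z/2).


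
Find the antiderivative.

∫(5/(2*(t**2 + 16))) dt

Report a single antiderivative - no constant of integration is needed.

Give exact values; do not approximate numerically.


Answer: 5*atan(t/4)/8.


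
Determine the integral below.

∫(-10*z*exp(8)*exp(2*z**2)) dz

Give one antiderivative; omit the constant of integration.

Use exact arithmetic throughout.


Answer: -5*exp(2*z**2 + 8)/2.


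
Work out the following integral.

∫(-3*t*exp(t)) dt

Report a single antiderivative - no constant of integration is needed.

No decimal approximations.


Answer: -3*t*exp(t) + 3*exp(t).


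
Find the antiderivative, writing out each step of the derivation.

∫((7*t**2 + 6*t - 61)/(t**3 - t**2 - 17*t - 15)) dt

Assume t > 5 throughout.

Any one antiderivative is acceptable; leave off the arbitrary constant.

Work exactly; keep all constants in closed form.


Step 1. Decompose ∫((7*t**2 + 6*t - 61)/(t**3 - t**2 - 17*t - 15)) dt by partial fractions, (7*t**2 + 6*t - 61)/(t**3 - t**2 - 17*t - 15) = -1/(t + 3) + 5/(t + 1) + 3/(t - 5): now ∫(3/(t - 5)) dt + ∫(5/(t + 1)) dt + ∫(-1/(t + 3)) dt.
Step 2. Evaluate the standard form [assuming t > -3]: now -log(t + 3) + ∫(3/(t - 5)) dt + ∫(5/(t + 1)) dt.
Step 3. Evaluate the standard form [assuming t > -1]: now 5*log(t + 1) - log(t + 3) + ∫(3/(t - 5)) dt.
Step 4. Evaluate the standard form [assuming t > 5]: now 3*log(t - 5) + 5*log(t + 1) - log(t + 3).
Answer: 3*log(t - 5) + 5*log(t + 1) - log(t + 3).
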